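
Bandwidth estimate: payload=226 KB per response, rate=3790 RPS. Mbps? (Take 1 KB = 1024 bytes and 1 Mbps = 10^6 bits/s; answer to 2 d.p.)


Formula: Mbps = payload_bytes * RPS * 8 / 1e6
Payload per request = 226 KB = 226 * 1024 = 231424 bytes
Total bytes/sec = 231424 * 3790 = 877096960
Total bits/sec = 877096960 * 8 = 7016775680
Mbps = 7016775680 / 1e6 = 7016.78

7016.78 Mbps


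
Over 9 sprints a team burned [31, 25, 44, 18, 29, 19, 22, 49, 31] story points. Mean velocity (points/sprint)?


Formula: Avg velocity = Total points / Number of sprints
Points: [31, 25, 44, 18, 29, 19, 22, 49, 31]
Sum = 31 + 25 + 44 + 18 + 29 + 19 + 22 + 49 + 31 = 268
Avg velocity = 268 / 9 = 29.78 points/sprint

29.78 points/sprint


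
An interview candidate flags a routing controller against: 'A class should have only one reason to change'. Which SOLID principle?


This describes the Single Responsibility Principle (SRP)

Single Responsibility Principle (SRP)


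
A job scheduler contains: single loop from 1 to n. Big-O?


Reasoning: one pass through n items
Complexity: O(n)

O(n)


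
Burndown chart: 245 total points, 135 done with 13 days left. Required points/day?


Formula: Required rate = Remaining points / Days left
Remaining = 245 - 135 = 110 points
Required rate = 110 / 13 = 8.46 points/day

8.46 points/day


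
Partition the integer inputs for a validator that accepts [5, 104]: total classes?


Valid range: [5, 104]
Class 1: x < 5 — invalid
Class 2: 5 ≤ x ≤ 104 — valid
Class 3: x > 104 — invalid
Total equivalence classes: 3

3 equivalence classes


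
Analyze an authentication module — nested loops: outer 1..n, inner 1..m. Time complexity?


Reasoning: product of independent bounds
Complexity: O(n*m)

O(n*m)


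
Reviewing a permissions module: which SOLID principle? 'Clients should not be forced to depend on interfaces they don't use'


This describes the Interface Segregation Principle (ISP)

Interface Segregation Principle (ISP)


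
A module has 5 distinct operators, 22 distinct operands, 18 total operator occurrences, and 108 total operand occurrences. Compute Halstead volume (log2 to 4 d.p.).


Formula: V = N * log2(η), where N = N1 + N2 and η = η1 + η2
η = 5 + 22 = 27
N = 18 + 108 = 126
log2(27) ≈ 4.7549
V = 126 * 4.7549 = 599.12

599.12


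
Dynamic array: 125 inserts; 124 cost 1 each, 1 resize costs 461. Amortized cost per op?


Formula: Amortized cost = Total cost / Operations
Total cost = (124 * 1) + (1 * 461)
Total cost = 124 + 461 = 585
Amortized = 585 / 125 = 4.68

4.68


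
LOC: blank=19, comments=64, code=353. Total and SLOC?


Total LOC = blank + comment + code
Total LOC = 19 + 64 + 353 = 436
SLOC (source only) = code = 353

Total LOC: 436, SLOC: 353


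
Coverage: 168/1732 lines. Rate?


Coverage = covered / total * 100
Coverage = 168 / 1732 * 100
Coverage = 9.7%

9.7%


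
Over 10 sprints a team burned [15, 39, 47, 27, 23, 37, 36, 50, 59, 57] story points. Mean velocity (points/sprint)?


Formula: Avg velocity = Total points / Number of sprints
Points: [15, 39, 47, 27, 23, 37, 36, 50, 59, 57]
Sum = 15 + 39 + 47 + 27 + 23 + 37 + 36 + 50 + 59 + 57 = 390
Avg velocity = 390 / 10 = 39.0 points/sprint

39.0 points/sprint


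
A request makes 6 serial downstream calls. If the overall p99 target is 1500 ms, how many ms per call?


Formula: per_stage = total_budget / stages
per_stage = 1500 / 6
per_stage = 250.0 ms

250.0 ms


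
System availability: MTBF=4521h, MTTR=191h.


Availability = MTBF / (MTBF + MTTR)
Availability = 4521 / (4521 + 191)
Availability = 4521 / 4712
Availability = 95.9465%

95.9465%


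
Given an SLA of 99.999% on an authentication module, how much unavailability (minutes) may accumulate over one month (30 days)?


Formula: allowed downtime = period * (100 - SLA) / 100
Period (month (30 days)) = 43200 minutes
Unavailability fraction = (100 - 99.999) / 100
Allowed downtime = 43200 * (100 - 99.999) / 100
Allowed downtime = 0.432 minutes

0.432 minutes


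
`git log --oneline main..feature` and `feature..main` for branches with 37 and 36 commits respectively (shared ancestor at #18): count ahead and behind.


Common ancestor: commit #18
feature commits after divergence: 37 - 18 = 19
main commits after divergence: 36 - 18 = 18
feature is 19 commits ahead of main
main is 18 commits ahead of feature

feature ahead: 19, main ahead: 18


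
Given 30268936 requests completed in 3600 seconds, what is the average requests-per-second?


Formula: throughput = requests / seconds
throughput = 30268936 / 3600
throughput = 8408.04 requests/second

8408.04 requests/second


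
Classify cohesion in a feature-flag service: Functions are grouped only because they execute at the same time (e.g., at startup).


Reasoning: Related by timing only
Type: Temporal cohesion

Temporal cohesion


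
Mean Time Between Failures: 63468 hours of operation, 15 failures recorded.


Formula: MTBF = Total operating time / Number of failures
MTBF = 63468 / 15
MTBF = 4231.2 hours

4231.2 hours


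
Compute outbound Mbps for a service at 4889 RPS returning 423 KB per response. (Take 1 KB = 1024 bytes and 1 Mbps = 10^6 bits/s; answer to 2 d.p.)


Formula: Mbps = payload_bytes * RPS * 8 / 1e6
Payload per request = 423 KB = 423 * 1024 = 433152 bytes
Total bytes/sec = 433152 * 4889 = 2117680128
Total bits/sec = 2117680128 * 8 = 16941441024
Mbps = 16941441024 / 1e6 = 16941.44

16941.44 Mbps


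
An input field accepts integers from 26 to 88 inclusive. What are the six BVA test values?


Range: [26, 88]
Boundaries: just below min, min, min+1, max-1, max, just above max
Values: [25, 26, 27, 87, 88, 89]

[25, 26, 27, 87, 88, 89]


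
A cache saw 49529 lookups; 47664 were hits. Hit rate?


Formula: hit rate = hits / (hits + misses) * 100
hit rate = 47664 / (47664 + 1865) * 100
hit rate = 47664 / 49529 * 100
hit rate = 96.23%

96.23%


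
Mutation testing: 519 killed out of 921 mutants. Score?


Mutation score = killed / total * 100
Mutation score = 519 / 921 * 100
Mutation score = 56.35%

56.35%


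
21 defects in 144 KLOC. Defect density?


Defect density = defects / KLOC
Defect density = 21 / 144
Defect density = 0.146 defects/KLOC

0.146 defects/KLOC


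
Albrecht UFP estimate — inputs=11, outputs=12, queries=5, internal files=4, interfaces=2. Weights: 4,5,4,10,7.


UFP = EI*4 + EO*5 + EQ*4 + ILF*10 + EIF*7
UFP = 11*4 + 12*5 + 5*4 + 4*10 + 2*7
UFP = 44 + 60 + 20 + 40 + 14
UFP = 178

178


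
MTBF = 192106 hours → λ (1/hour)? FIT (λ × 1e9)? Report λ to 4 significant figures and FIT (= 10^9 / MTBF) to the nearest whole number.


Formula: λ = 1 / MTBF; FIT = λ × 1e9 = 1e9 / MTBF
λ = 1 / 192106 ≈ 5.205e-06 failures/hour
FIT = 1e9 / 192106 ≈ 5205 failures per 1e9 hours (nearest whole number)

λ = 5.205e-06 /h, FIT = 5205


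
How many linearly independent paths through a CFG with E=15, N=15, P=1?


Formula: V(G) = E - N + 2P
V(G) = 15 - 15 + 2*1
V(G) = 0 + 2
V(G) = 2

2


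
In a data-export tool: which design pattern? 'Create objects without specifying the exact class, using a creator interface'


This matches the Factory Method pattern

Factory Method


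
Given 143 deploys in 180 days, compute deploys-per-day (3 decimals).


Formula: deployments per day = releases / days
= 143 / 180
= 0.794 deploys/day
(equivalently, 5.56 deploys/week)

0.794 deploys/day


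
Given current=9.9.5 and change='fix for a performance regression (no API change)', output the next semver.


Current: 9.9.5
Change category: 'fix for a performance regression (no API change)' → patch bump
SemVer rule: patch bump → increment PATCH (MAJOR and MINOR unchanged)
New: 9.9.6

9.9.6


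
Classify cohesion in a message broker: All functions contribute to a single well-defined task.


Reasoning: Best: single purpose
Type: Functional cohesion

Functional cohesion


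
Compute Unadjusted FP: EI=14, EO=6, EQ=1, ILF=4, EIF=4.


UFP = EI*4 + EO*5 + EQ*4 + ILF*10 + EIF*7
UFP = 14*4 + 6*5 + 1*4 + 4*10 + 4*7
UFP = 56 + 30 + 4 + 40 + 28
UFP = 158

158


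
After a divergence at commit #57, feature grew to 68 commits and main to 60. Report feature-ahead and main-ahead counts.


Common ancestor: commit #57
feature commits after divergence: 68 - 57 = 11
main commits after divergence: 60 - 57 = 3
feature is 11 commits ahead of main
main is 3 commits ahead of feature

feature ahead: 11, main ahead: 3


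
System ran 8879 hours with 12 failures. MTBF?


Formula: MTBF = Total operating time / Number of failures
MTBF = 8879 / 12
MTBF = 739.92 hours

739.92 hours


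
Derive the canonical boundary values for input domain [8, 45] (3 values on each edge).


Range: [8, 45]
Boundaries: just below min, min, min+1, max-1, max, just above max
Values: [7, 8, 9, 44, 45, 46]

[7, 8, 9, 44, 45, 46]


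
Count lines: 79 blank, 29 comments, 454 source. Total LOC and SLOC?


Total LOC = blank + comment + code
Total LOC = 79 + 29 + 454 = 562
SLOC (source only) = code = 454

Total LOC: 562, SLOC: 454


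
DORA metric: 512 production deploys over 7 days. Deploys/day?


Formula: deployments per day = releases / days
= 512 / 7
= 73.143 deploys/day
(equivalently, 512.0 deploys/week)

73.143 deploys/day


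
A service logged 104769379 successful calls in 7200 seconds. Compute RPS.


Formula: throughput = requests / seconds
throughput = 104769379 / 7200
throughput = 14551.3 requests/second

14551.3 requests/second


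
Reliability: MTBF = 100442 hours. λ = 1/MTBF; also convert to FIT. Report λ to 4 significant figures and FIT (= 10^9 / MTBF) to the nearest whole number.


Formula: λ = 1 / MTBF; FIT = λ × 1e9 = 1e9 / MTBF
λ = 1 / 100442 ≈ 9.956e-06 failures/hour
FIT = 1e9 / 100442 ≈ 9956 failures per 1e9 hours (nearest whole number)

λ = 9.956e-06 /h, FIT = 9956


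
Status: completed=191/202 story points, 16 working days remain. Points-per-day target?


Formula: Required rate = Remaining points / Days left
Remaining = 202 - 191 = 11 points
Required rate = 11 / 16 = 0.69 points/day

0.69 points/day


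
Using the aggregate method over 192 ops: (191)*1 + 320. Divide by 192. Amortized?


Formula: Amortized cost = Total cost / Operations
Total cost = (191 * 1) + (1 * 320)
Total cost = 191 + 320 = 511
Amortized = 511 / 192 = 2.6615

2.6615


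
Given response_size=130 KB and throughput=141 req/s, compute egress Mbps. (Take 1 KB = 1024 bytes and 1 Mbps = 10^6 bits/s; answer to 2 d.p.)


Formula: Mbps = payload_bytes * RPS * 8 / 1e6
Payload per request = 130 KB = 130 * 1024 = 133120 bytes
Total bytes/sec = 133120 * 141 = 18769920
Total bits/sec = 18769920 * 8 = 150159360
Mbps = 150159360 / 1e6 = 150.16

150.16 Mbps


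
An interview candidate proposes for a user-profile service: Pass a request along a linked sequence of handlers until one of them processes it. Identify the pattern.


This matches the Chain of Responsibility pattern

Chain of Responsibility


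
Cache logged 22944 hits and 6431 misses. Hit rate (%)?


Formula: hit rate = hits / (hits + misses) * 100
hit rate = 22944 / (22944 + 6431) * 100
hit rate = 22944 / 29375 * 100
hit rate = 78.11%

78.11%


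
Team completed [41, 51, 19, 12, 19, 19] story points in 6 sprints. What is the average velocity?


Formula: Avg velocity = Total points / Number of sprints
Points: [41, 51, 19, 12, 19, 19]
Sum = 41 + 51 + 19 + 12 + 19 + 19 = 161
Avg velocity = 161 / 6 = 26.83 points/sprint

26.83 points/sprint


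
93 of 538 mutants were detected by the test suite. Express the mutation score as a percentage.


Mutation score = killed / total * 100
Mutation score = 93 / 538 * 100
Mutation score = 17.29%

17.29%


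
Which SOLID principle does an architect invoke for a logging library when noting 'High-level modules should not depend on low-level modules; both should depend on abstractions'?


This describes the Dependency Inversion Principle (DIP)

Dependency Inversion Principle (DIP)


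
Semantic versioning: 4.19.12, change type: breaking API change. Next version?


Current: 4.19.12
Change category: 'breaking API change' → major bump
SemVer rule: major bump → increment MAJOR, reset MINOR and PATCH to 0
New: 5.0.0

5.0.0


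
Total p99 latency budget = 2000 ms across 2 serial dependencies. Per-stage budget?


Formula: per_stage = total_budget / stages
per_stage = 2000 / 2
per_stage = 1000.0 ms

1000.0 ms


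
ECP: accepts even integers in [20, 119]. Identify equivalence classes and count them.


Constraint: even integers in [20, 119]
Class 1: x < 20 — out-of-range invalid
Class 2: x in [20,119] but odd — wrong type invalid
Class 3: x in [20,119] and even — valid
Class 4: x > 119 — out-of-range invalid
Total equivalence classes: 4

4 equivalence classes


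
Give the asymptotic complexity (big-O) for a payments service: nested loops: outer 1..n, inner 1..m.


Reasoning: product of independent bounds
Complexity: O(n*m)

O(n*m)


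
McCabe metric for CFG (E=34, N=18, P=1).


Formula: V(G) = E - N + 2P
V(G) = 34 - 18 + 2*1
V(G) = 16 + 2
V(G) = 18

18


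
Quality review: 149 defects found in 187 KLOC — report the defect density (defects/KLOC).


Defect density = defects / KLOC
Defect density = 149 / 187
Defect density = 0.797 defects/KLOC

0.797 defects/KLOC


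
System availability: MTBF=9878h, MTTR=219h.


Availability = MTBF / (MTBF + MTTR)
Availability = 9878 / (9878 + 219)
Availability = 9878 / 10097
Availability = 97.831%

97.831%


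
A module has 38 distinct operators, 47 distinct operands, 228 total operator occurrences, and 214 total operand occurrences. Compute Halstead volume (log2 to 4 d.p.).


Formula: V = N * log2(η), where N = N1 + N2 and η = η1 + η2
η = 38 + 47 = 85
N = 228 + 214 = 442
log2(85) ≈ 6.4094
V = 442 * 6.4094 = 2832.95

2832.95


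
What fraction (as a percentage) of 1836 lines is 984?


Coverage = covered / total * 100
Coverage = 984 / 1836 * 100
Coverage = 53.59%

53.59%


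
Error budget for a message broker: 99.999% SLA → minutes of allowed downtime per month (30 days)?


Formula: allowed downtime = period * (100 - SLA) / 100
Period (month (30 days)) = 43200 minutes
Unavailability fraction = (100 - 99.999) / 100
Allowed downtime = 43200 * (100 - 99.999) / 100
Allowed downtime = 0.432 minutes

0.432 minutes


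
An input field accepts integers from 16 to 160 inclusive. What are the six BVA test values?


Range: [16, 160]
Boundaries: just below min, min, min+1, max-1, max, just above max
Values: [15, 16, 17, 159, 160, 161]

[15, 16, 17, 159, 160, 161]


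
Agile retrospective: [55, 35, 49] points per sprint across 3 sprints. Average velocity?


Formula: Avg velocity = Total points / Number of sprints
Points: [55, 35, 49]
Sum = 55 + 35 + 49 = 139
Avg velocity = 139 / 3 = 46.33 points/sprint

46.33 points/sprint


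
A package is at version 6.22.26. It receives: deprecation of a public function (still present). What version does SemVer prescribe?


Current: 6.22.26
Change category: 'deprecation of a public function (still present)' → minor bump
SemVer rule: minor bump → increment MINOR, reset PATCH to 0 (MAJOR unchanged)
New: 6.23.0

6.23.0


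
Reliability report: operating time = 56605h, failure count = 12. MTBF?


Formula: MTBF = Total operating time / Number of failures
MTBF = 56605 / 12
MTBF = 4717.08 hours

4717.08 hours


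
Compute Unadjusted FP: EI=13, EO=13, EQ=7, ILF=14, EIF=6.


UFP = EI*4 + EO*5 + EQ*4 + ILF*10 + EIF*7
UFP = 13*4 + 13*5 + 7*4 + 14*10 + 6*7
UFP = 52 + 65 + 28 + 140 + 42
UFP = 327

327


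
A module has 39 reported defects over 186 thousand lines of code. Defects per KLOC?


Defect density = defects / KLOC
Defect density = 39 / 186
Defect density = 0.21 defects/KLOC

0.21 defects/KLOC


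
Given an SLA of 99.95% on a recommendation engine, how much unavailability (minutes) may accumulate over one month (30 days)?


Formula: allowed downtime = period * (100 - SLA) / 100
Period (month (30 days)) = 43200 minutes
Unavailability fraction = (100 - 99.95) / 100
Allowed downtime = 43200 * (100 - 99.95) / 100
Allowed downtime = 21.6 minutes

21.6 minutes


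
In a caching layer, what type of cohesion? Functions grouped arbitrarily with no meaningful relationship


Reasoning: Worst: random grouping
Type: Coincidental cohesion

Coincidental cohesion


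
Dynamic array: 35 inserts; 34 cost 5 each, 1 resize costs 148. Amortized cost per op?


Formula: Amortized cost = Total cost / Operations
Total cost = (34 * 5) + (1 * 148)
Total cost = 170 + 148 = 318
Amortized = 318 / 35 = 9.0857

9.0857


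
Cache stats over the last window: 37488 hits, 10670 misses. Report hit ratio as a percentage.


Formula: hit rate = hits / (hits + misses) * 100
hit rate = 37488 / (37488 + 10670) * 100
hit rate = 37488 / 48158 * 100
hit rate = 77.84%

77.84%


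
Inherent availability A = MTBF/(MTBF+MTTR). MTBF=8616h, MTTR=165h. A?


Availability = MTBF / (MTBF + MTTR)
Availability = 8616 / (8616 + 165)
Availability = 8616 / 8781
Availability = 98.1209%

98.1209%


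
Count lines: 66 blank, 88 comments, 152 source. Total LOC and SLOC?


Total LOC = blank + comment + code
Total LOC = 66 + 88 + 152 = 306
SLOC (source only) = code = 152

Total LOC: 306, SLOC: 152


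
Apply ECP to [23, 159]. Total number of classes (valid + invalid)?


Valid range: [23, 159]
Class 1: x < 23 — invalid
Class 2: 23 ≤ x ≤ 159 — valid
Class 3: x > 159 — invalid
Total equivalence classes: 3

3 equivalence classes


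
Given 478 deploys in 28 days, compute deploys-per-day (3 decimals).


Formula: deployments per day = releases / days
= 478 / 28
= 17.071 deploys/day
(equivalently, 119.5 deploys/week)

17.071 deploys/day


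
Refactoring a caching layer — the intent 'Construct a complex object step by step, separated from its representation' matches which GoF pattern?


This matches the Builder pattern

Builder


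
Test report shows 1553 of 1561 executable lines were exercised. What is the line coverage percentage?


Coverage = covered / total * 100
Coverage = 1553 / 1561 * 100
Coverage = 99.49%

99.49%


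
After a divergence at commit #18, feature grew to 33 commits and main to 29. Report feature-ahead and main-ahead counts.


Common ancestor: commit #18
feature commits after divergence: 33 - 18 = 15
main commits after divergence: 29 - 18 = 11
feature is 15 commits ahead of main
main is 11 commits ahead of feature

feature ahead: 15, main ahead: 11


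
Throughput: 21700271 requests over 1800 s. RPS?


Formula: throughput = requests / seconds
throughput = 21700271 / 1800
throughput = 12055.71 requests/second

12055.71 requests/second


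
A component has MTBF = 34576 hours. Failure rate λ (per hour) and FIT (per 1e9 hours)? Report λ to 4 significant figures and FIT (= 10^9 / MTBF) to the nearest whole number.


Formula: λ = 1 / MTBF; FIT = λ × 1e9 = 1e9 / MTBF
λ = 1 / 34576 ≈ 2.892e-05 failures/hour
FIT = 1e9 / 34576 ≈ 28922 failures per 1e9 hours (nearest whole number)

λ = 2.892e-05 /h, FIT = 28922


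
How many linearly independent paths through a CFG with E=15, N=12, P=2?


Formula: V(G) = E - N + 2P
V(G) = 15 - 12 + 2*2
V(G) = 3 + 4
V(G) = 7

7


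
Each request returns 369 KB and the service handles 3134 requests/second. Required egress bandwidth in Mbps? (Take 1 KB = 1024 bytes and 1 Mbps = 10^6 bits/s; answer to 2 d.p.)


Formula: Mbps = payload_bytes * RPS * 8 / 1e6
Payload per request = 369 KB = 369 * 1024 = 377856 bytes
Total bytes/sec = 377856 * 3134 = 1184200704
Total bits/sec = 1184200704 * 8 = 9473605632
Mbps = 9473605632 / 1e6 = 9473.61

9473.61 Mbps


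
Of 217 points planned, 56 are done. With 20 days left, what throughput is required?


Formula: Required rate = Remaining points / Days left
Remaining = 217 - 56 = 161 points
Required rate = 161 / 20 = 8.05 points/day

8.05 points/day


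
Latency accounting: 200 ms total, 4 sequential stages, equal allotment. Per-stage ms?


Formula: per_stage = total_budget / stages
per_stage = 200 / 4
per_stage = 50.0 ms

50.0 ms


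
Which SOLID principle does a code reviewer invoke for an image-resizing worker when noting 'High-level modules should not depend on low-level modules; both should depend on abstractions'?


This describes the Dependency Inversion Principle (DIP)

Dependency Inversion Principle (DIP)


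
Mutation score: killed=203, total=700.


Mutation score = killed / total * 100
Mutation score = 203 / 700 * 100
Mutation score = 29.0%

29.0%


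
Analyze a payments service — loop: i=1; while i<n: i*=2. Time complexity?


Reasoning: i doubles each step so iterations are log2(n)
Complexity: O(log n)

O(log n)


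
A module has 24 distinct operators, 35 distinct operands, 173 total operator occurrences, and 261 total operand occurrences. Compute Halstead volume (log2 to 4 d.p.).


Formula: V = N * log2(η), where N = N1 + N2 and η = η1 + η2
η = 24 + 35 = 59
N = 173 + 261 = 434
log2(59) ≈ 5.8826
V = 434 * 5.8826 = 2553.05

2553.05


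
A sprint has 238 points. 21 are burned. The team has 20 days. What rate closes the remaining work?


Formula: Required rate = Remaining points / Days left
Remaining = 238 - 21 = 217 points
Required rate = 217 / 20 = 10.85 points/day

10.85 points/day


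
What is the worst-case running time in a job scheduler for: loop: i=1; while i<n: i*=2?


Reasoning: i doubles each step so iterations are log2(n)
Complexity: O(log n)

O(log n)


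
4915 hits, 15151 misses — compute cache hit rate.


Formula: hit rate = hits / (hits + misses) * 100
hit rate = 4915 / (4915 + 15151) * 100
hit rate = 4915 / 20066 * 100
hit rate = 24.49%

24.49%


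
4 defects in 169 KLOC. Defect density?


Defect density = defects / KLOC
Defect density = 4 / 169
Defect density = 0.024 defects/KLOC

0.024 defects/KLOC


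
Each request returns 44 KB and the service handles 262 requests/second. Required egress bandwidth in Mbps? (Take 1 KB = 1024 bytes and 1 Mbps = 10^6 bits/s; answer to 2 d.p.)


Formula: Mbps = payload_bytes * RPS * 8 / 1e6
Payload per request = 44 KB = 44 * 1024 = 45056 bytes
Total bytes/sec = 45056 * 262 = 11804672
Total bits/sec = 11804672 * 8 = 94437376
Mbps = 94437376 / 1e6 = 94.44

94.44 Mbps


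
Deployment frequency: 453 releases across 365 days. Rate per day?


Formula: deployments per day = releases / days
= 453 / 365
= 1.241 deploys/day
(equivalently, 8.69 deploys/week)

1.241 deploys/day


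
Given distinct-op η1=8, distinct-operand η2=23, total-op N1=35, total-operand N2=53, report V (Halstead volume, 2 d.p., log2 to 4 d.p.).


Formula: V = N * log2(η), where N = N1 + N2 and η = η1 + η2
η = 8 + 23 = 31
N = 35 + 53 = 88
log2(31) ≈ 4.9542
V = 88 * 4.9542 = 435.97

435.97


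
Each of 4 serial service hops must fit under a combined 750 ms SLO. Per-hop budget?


Formula: per_stage = total_budget / stages
per_stage = 750 / 4
per_stage = 187.5 ms

187.5 ms


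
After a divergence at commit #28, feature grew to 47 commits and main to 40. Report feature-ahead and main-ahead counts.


Common ancestor: commit #28
feature commits after divergence: 47 - 28 = 19
main commits after divergence: 40 - 28 = 12
feature is 19 commits ahead of main
main is 12 commits ahead of feature

feature ahead: 19, main ahead: 12


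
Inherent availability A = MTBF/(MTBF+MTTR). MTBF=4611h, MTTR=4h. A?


Availability = MTBF / (MTBF + MTTR)
Availability = 4611 / (4611 + 4)
Availability = 4611 / 4615
Availability = 99.9133%

99.9133%


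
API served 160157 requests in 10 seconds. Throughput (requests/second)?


Formula: throughput = requests / seconds
throughput = 160157 / 10
throughput = 16015.7 requests/second

16015.7 requests/second


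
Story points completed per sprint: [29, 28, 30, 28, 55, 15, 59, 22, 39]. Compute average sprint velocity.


Formula: Avg velocity = Total points / Number of sprints
Points: [29, 28, 30, 28, 55, 15, 59, 22, 39]
Sum = 29 + 28 + 30 + 28 + 55 + 15 + 59 + 22 + 39 = 305
Avg velocity = 305 / 9 = 33.89 points/sprint

33.89 points/sprint


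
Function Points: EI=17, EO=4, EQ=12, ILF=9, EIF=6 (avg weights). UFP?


UFP = EI*4 + EO*5 + EQ*4 + ILF*10 + EIF*7
UFP = 17*4 + 4*5 + 12*4 + 9*10 + 6*7
UFP = 68 + 20 + 48 + 90 + 42
UFP = 268

268


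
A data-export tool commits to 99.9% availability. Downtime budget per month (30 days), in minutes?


Formula: allowed downtime = period * (100 - SLA) / 100
Period (month (30 days)) = 43200 minutes
Unavailability fraction = (100 - 99.9) / 100
Allowed downtime = 43200 * (100 - 99.9) / 100
Allowed downtime = 43.2 minutes

43.2 minutes


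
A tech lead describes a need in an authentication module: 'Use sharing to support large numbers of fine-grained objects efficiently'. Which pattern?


This matches the Flyweight pattern

Flyweight


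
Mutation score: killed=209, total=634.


Mutation score = killed / total * 100
Mutation score = 209 / 634 * 100
Mutation score = 32.97%

32.97%


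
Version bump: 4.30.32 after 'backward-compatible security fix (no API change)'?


Current: 4.30.32
Change category: 'backward-compatible security fix (no API change)' → patch bump
SemVer rule: patch bump → increment PATCH (MAJOR and MINOR unchanged)
New: 4.30.33

4.30.33


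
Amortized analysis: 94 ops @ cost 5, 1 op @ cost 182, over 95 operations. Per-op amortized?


Formula: Amortized cost = Total cost / Operations
Total cost = (94 * 5) + (1 * 182)
Total cost = 470 + 182 = 652
Amortized = 652 / 95 = 6.8632

6.8632


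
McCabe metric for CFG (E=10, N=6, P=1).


Formula: V(G) = E - N + 2P
V(G) = 10 - 6 + 2*1
V(G) = 4 + 2
V(G) = 6

6


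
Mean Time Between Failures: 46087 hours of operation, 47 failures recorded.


Formula: MTBF = Total operating time / Number of failures
MTBF = 46087 / 47
MTBF = 980.57 hours

980.57 hours


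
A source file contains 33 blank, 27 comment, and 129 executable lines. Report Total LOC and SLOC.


Total LOC = blank + comment + code
Total LOC = 33 + 27 + 129 = 189
SLOC (source only) = code = 129

Total LOC: 189, SLOC: 129


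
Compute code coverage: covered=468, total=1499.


Coverage = covered / total * 100
Coverage = 468 / 1499 * 100
Coverage = 31.22%

31.22%


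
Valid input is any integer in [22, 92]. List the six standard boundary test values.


Range: [22, 92]
Boundaries: just below min, min, min+1, max-1, max, just above max
Values: [21, 22, 23, 91, 92, 93]

[21, 22, 23, 91, 92, 93]


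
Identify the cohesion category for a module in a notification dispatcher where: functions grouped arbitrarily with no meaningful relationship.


Reasoning: Worst: random grouping
Type: Coincidental cohesion

Coincidental cohesion


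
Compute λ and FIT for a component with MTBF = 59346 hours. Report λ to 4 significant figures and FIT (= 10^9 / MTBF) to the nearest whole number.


Formula: λ = 1 / MTBF; FIT = λ × 1e9 = 1e9 / MTBF
λ = 1 / 59346 ≈ 1.685e-05 failures/hour
FIT = 1e9 / 59346 ≈ 16850 failures per 1e9 hours (nearest whole number)

λ = 1.685e-05 /h, FIT = 16850


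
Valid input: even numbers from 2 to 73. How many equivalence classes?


Constraint: even integers in [2, 73]
Class 1: x < 2 — out-of-range invalid
Class 2: x in [2,73] but odd — wrong type invalid
Class 3: x in [2,73] and even — valid
Class 4: x > 73 — out-of-range invalid
Total equivalence classes: 4

4 equivalence classes


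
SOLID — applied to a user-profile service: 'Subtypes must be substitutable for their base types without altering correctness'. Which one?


This describes the Liskov Substitution Principle (LSP)

Liskov Substitution Principle (LSP)


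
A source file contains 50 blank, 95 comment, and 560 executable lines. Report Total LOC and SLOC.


Total LOC = blank + comment + code
Total LOC = 50 + 95 + 560 = 705
SLOC (source only) = code = 560

Total LOC: 705, SLOC: 560


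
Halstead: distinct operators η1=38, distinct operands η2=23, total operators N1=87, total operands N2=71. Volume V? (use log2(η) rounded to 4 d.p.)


Formula: V = N * log2(η), where N = N1 + N2 and η = η1 + η2
η = 38 + 23 = 61
N = 87 + 71 = 158
log2(61) ≈ 5.9307
V = 158 * 5.9307 = 937.05

937.05


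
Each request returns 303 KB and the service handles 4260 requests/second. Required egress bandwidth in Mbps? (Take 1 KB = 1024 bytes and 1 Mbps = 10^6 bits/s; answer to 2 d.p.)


Formula: Mbps = payload_bytes * RPS * 8 / 1e6
Payload per request = 303 KB = 303 * 1024 = 310272 bytes
Total bytes/sec = 310272 * 4260 = 1321758720
Total bits/sec = 1321758720 * 8 = 10574069760
Mbps = 10574069760 / 1e6 = 10574.07

10574.07 Mbps


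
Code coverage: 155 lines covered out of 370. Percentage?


Coverage = covered / total * 100
Coverage = 155 / 370 * 100
Coverage = 41.89%

41.89%


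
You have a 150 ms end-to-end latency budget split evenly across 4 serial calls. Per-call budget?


Formula: per_stage = total_budget / stages
per_stage = 150 / 4
per_stage = 37.5 ms

37.5 ms


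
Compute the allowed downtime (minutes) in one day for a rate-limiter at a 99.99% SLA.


Formula: allowed downtime = period * (100 - SLA) / 100
Period (day) = 1440 minutes
Unavailability fraction = (100 - 99.99) / 100
Allowed downtime = 1440 * (100 - 99.99) / 100
Allowed downtime = 0.144 minutes

0.144 minutes


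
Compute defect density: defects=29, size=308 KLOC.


Defect density = defects / KLOC
Defect density = 29 / 308
Defect density = 0.094 defects/KLOC

0.094 defects/KLOC


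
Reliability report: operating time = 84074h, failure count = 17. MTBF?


Formula: MTBF = Total operating time / Number of failures
MTBF = 84074 / 17
MTBF = 4945.53 hours

4945.53 hours


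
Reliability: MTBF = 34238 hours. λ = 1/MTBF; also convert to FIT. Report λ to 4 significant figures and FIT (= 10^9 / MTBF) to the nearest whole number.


Formula: λ = 1 / MTBF; FIT = λ × 1e9 = 1e9 / MTBF
λ = 1 / 34238 ≈ 2.921e-05 failures/hour
FIT = 1e9 / 34238 ≈ 29207 failures per 1e9 hours (nearest whole number)

λ = 2.921e-05 /h, FIT = 29207


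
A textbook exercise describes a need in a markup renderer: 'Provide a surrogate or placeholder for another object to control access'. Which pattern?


This matches the Proxy pattern

Proxy


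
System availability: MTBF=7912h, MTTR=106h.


Availability = MTBF / (MTBF + MTTR)
Availability = 7912 / (7912 + 106)
Availability = 7912 / 8018
Availability = 98.678%

98.678%


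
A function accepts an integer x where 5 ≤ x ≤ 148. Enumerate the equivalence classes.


Valid range: [5, 148]
Class 1: x < 5 — invalid
Class 2: 5 ≤ x ≤ 148 — valid
Class 3: x > 148 — invalid
Total equivalence classes: 3

3 equivalence classes


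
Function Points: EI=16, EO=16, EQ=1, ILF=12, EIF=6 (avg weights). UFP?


UFP = EI*4 + EO*5 + EQ*4 + ILF*10 + EIF*7
UFP = 16*4 + 16*5 + 1*4 + 12*10 + 6*7
UFP = 64 + 80 + 4 + 120 + 42
UFP = 310

310


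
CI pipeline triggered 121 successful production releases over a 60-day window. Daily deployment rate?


Formula: deployments per day = releases / days
= 121 / 60
= 2.017 deploys/day
(equivalently, 14.12 deploys/week)

2.017 deploys/day


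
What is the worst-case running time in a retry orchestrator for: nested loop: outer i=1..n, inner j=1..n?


Reasoning: n iterations times n iterations
Complexity: O(n^2)

O(n^2)


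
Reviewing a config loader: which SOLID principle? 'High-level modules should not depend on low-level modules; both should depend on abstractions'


This describes the Dependency Inversion Principle (DIP)

Dependency Inversion Principle (DIP)


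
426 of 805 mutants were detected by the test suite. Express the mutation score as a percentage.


Mutation score = killed / total * 100
Mutation score = 426 / 805 * 100
Mutation score = 52.92%

52.92%


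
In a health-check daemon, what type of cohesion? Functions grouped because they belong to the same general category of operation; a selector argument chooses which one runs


Reasoning: Grouped by category of activity, not by data or sequence
Type: Logical cohesion

Logical cohesion


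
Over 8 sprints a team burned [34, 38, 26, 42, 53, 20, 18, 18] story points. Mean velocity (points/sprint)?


Formula: Avg velocity = Total points / Number of sprints
Points: [34, 38, 26, 42, 53, 20, 18, 18]
Sum = 34 + 38 + 26 + 42 + 53 + 20 + 18 + 18 = 249
Avg velocity = 249 / 8 = 31.13 points/sprint

31.13 points/sprint


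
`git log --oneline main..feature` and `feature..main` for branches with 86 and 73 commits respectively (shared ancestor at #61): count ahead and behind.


Common ancestor: commit #61
feature commits after divergence: 86 - 61 = 25
main commits after divergence: 73 - 61 = 12
feature is 25 commits ahead of main
main is 12 commits ahead of feature

feature ahead: 25, main ahead: 12


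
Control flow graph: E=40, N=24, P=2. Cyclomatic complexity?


Formula: V(G) = E - N + 2P
V(G) = 40 - 24 + 2*2
V(G) = 16 + 4
V(G) = 20

20


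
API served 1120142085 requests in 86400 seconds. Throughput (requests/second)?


Formula: throughput = requests / seconds
throughput = 1120142085 / 86400
throughput = 12964.61 requests/second

12964.61 requests/second


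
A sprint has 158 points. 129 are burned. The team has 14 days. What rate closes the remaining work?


Formula: Required rate = Remaining points / Days left
Remaining = 158 - 129 = 29 points
Required rate = 29 / 14 = 2.07 points/day

2.07 points/day


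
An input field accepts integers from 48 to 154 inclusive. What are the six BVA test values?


Range: [48, 154]
Boundaries: just below min, min, min+1, max-1, max, just above max
Values: [47, 48, 49, 153, 154, 155]

[47, 48, 49, 153, 154, 155]


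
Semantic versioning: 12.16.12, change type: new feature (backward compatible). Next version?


Current: 12.16.12
Change category: 'new feature (backward compatible)' → minor bump
SemVer rule: minor bump → increment MINOR, reset PATCH to 0 (MAJOR unchanged)
New: 12.17.0

12.17.0


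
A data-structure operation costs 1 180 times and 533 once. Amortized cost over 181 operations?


Formula: Amortized cost = Total cost / Operations
Total cost = (180 * 1) + (1 * 533)
Total cost = 180 + 533 = 713
Amortized = 713 / 181 = 3.9392

3.9392


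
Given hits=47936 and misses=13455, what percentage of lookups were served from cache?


Formula: hit rate = hits / (hits + misses) * 100
hit rate = 47936 / (47936 + 13455) * 100
hit rate = 47936 / 61391 * 100
hit rate = 78.08%

78.08%


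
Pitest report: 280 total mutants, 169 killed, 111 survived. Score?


Mutation score = killed / total * 100
Mutation score = 169 / 280 * 100
Mutation score = 60.36%

60.36%


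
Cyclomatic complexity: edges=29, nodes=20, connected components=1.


Formula: V(G) = E - N + 2P
V(G) = 29 - 20 + 2*1
V(G) = 9 + 2
V(G) = 11

11


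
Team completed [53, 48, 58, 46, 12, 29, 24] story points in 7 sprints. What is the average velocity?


Formula: Avg velocity = Total points / Number of sprints
Points: [53, 48, 58, 46, 12, 29, 24]
Sum = 53 + 48 + 58 + 46 + 12 + 29 + 24 = 270
Avg velocity = 270 / 7 = 38.57 points/sprint

38.57 points/sprint


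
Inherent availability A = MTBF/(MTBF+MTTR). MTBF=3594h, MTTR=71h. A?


Availability = MTBF / (MTBF + MTTR)
Availability = 3594 / (3594 + 71)
Availability = 3594 / 3665
Availability = 98.0628%

98.0628%


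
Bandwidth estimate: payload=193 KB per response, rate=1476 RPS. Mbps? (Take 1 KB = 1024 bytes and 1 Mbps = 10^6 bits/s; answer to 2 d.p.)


Formula: Mbps = payload_bytes * RPS * 8 / 1e6
Payload per request = 193 KB = 193 * 1024 = 197632 bytes
Total bytes/sec = 197632 * 1476 = 291704832
Total bits/sec = 291704832 * 8 = 2333638656
Mbps = 2333638656 / 1e6 = 2333.64

2333.64 Mbps


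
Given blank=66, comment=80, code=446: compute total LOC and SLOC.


Total LOC = blank + comment + code
Total LOC = 66 + 80 + 446 = 592
SLOC (source only) = code = 446

Total LOC: 592, SLOC: 446


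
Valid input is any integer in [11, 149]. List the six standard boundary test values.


Range: [11, 149]
Boundaries: just below min, min, min+1, max-1, max, just above max
Values: [10, 11, 12, 148, 149, 150]

[10, 11, 12, 148, 149, 150]


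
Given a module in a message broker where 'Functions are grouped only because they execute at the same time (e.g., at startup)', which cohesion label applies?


Reasoning: Related by timing only
Type: Temporal cohesion

Temporal cohesion


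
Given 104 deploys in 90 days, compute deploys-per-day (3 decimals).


Formula: deployments per day = releases / days
= 104 / 90
= 1.156 deploys/day
(equivalently, 8.09 deploys/week)

1.156 deploys/day


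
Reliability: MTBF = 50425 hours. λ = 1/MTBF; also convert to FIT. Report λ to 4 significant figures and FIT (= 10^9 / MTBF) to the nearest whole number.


Formula: λ = 1 / MTBF; FIT = λ × 1e9 = 1e9 / MTBF
λ = 1 / 50425 ≈ 1.983e-05 failures/hour
FIT = 1e9 / 50425 ≈ 19831 failures per 1e9 hours (nearest whole number)

λ = 1.983e-05 /h, FIT = 19831


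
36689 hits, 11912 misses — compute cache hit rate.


Formula: hit rate = hits / (hits + misses) * 100
hit rate = 36689 / (36689 + 11912) * 100
hit rate = 36689 / 48601 * 100
hit rate = 75.49%

75.49%


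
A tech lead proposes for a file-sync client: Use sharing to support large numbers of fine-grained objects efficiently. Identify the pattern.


This matches the Flyweight pattern

Flyweight


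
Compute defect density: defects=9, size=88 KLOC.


Defect density = defects / KLOC
Defect density = 9 / 88
Defect density = 0.102 defects/KLOC

0.102 defects/KLOC


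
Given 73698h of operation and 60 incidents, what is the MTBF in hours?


Formula: MTBF = Total operating time / Number of failures
MTBF = 73698 / 60
MTBF = 1228.3 hours

1228.3 hours


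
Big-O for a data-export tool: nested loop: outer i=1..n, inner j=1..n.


Reasoning: n iterations times n iterations
Complexity: O(n^2)

O(n^2)


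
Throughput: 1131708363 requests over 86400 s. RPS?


Formula: throughput = requests / seconds
throughput = 1131708363 / 86400
throughput = 13098.48 requests/second

13098.48 requests/second


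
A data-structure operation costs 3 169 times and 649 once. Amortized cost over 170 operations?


Formula: Amortized cost = Total cost / Operations
Total cost = (169 * 3) + (1 * 649)
Total cost = 507 + 649 = 1156
Amortized = 1156 / 170 = 6.8

6.8


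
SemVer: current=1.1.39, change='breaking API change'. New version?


Current: 1.1.39
Change category: 'breaking API change' → major bump
SemVer rule: major bump → increment MAJOR, reset MINOR and PATCH to 0
New: 2.0.0

2.0.0


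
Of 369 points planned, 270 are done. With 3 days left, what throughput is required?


Formula: Required rate = Remaining points / Days left
Remaining = 369 - 270 = 99 points
Required rate = 99 / 3 = 33.0 points/day

33.0 points/day


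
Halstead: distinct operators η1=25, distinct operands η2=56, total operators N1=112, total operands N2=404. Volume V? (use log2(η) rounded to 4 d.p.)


Formula: V = N * log2(η), where N = N1 + N2 and η = η1 + η2
η = 25 + 56 = 81
N = 112 + 404 = 516
log2(81) ≈ 6.3399
V = 516 * 6.3399 = 3271.39

3271.39


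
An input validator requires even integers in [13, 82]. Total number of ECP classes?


Constraint: even integers in [13, 82]
Class 1: x < 13 — out-of-range invalid
Class 2: x in [13,82] but odd — wrong type invalid
Class 3: x in [13,82] and even — valid
Class 4: x > 82 — out-of-range invalid
Total equivalence classes: 4

4 equivalence classes
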